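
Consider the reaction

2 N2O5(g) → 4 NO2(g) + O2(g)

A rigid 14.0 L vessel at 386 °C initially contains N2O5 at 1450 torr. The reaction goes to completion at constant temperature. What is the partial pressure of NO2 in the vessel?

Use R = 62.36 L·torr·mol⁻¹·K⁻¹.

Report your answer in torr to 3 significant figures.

n(N2O5)₀ = PV/RT = (1450 × 14.0) / (62.36 × 659.15) = 0.4939 mol
n(NO2) = (4/2) × 0.4939 = 0.9878 mol
P(NO2) = nRT/V = 0.9878 × 62.36 × 659.15 / 14.0 = 2900 torr

2900 torr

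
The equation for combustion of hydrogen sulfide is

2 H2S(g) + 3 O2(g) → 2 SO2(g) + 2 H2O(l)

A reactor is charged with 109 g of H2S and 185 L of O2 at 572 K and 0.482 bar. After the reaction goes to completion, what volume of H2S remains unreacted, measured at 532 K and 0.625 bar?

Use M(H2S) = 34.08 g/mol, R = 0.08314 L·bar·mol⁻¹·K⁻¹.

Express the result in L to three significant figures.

138 L

n(H2S) = 109 / 34.08 = 3.198 mol
n(O2) = PV/RT = (0.482 × 185) / (0.08314 × 572) = 1.875 mol
For 3.198 mol H2S, stoichiometry requires (3/2) × 3.198 = 4.797 mol O2; 1.875 mol is available, so O2 is limiting.
n(H2S) consumed = (2/3) × 1.875 = 1.250 mol; remaining = 3.198 − 1.250 = 1.948 mol
V(H2S) = nRT/P = 1.948 × 0.08314 × 532 / 0.625 = 137.9 L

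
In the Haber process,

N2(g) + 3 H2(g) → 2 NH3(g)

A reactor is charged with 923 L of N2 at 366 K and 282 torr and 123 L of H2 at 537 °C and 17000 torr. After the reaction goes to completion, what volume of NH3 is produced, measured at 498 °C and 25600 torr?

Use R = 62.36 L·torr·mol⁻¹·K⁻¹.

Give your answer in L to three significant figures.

42.8 L

n(N2) = PV/RT = (282 × 923) / (62.36 × 366) = 11.40 mol
n(H2) = PV/RT = (17000 × 123) / (62.36 × 810.15) = 41.39 mol
For 11.40 mol N2, stoichiometry requires (3/1) × 11.40 = 34.20 mol H2; 41.39 mol is available, so N2 is limiting.
n(NH3) = (2/1) × 11.40 = 22.80 mol
V(NH3) = nRT/P = 22.80 × 62.36 × 771.15 / 25600 = 42.83 L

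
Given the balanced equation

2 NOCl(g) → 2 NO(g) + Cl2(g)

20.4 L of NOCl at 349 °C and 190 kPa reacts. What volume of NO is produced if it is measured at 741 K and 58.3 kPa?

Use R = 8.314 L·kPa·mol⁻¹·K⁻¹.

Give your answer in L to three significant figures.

79.2 L

n(NOCl) = PV/RT = (190 × 20.4) / (8.314 × 622.15) = 0.7493 mol
n(NO) = (2/2) × 0.7493 = 0.7493 mol
V = nRT/P = 0.7493 × 8.314 × 741 / 58.3 = 79.18 L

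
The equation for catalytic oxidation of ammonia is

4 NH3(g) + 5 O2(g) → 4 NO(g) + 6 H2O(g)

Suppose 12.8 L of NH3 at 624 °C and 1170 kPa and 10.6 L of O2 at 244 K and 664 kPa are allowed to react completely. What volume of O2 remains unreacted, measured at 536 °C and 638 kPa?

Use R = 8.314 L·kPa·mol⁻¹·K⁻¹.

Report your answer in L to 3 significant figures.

10.1 L

n(NH3) = PV/RT = (1170 × 12.8) / (8.314 × 897.15) = 2.008 mol
n(O2) = PV/RT = (664 × 10.6) / (8.314 × 244) = 3.470 mol
For 2.008 mol NH3, stoichiometry requires (5/4) × 2.008 = 2.510 mol O2; 3.470 mol is available, so NH3 is limiting.
n(O2) consumed = (5/4) × 2.008 = 2.510 mol; remaining = 3.470 − 2.510 = 0.9600 mol
V(O2) = nRT/P = 0.9600 × 8.314 × 809.15 / 638 = 10.12 L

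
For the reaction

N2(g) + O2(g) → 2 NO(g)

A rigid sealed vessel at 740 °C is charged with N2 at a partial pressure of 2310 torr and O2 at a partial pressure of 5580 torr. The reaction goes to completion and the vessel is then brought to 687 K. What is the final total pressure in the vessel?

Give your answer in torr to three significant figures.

5350 torr

Because the vessel is rigid and T is held at 740 °C, work the stoichiometry in partial pressures (P_i = n_iRT/V).
P(O2) required for 2310 torr of N2 = (1/1) × 2310 = 2310 torr; available 5580 torr, so N2 is limiting.
P(O2) remaining = 5580 − (1/1) × 2310 = 3270 torr
P(gaseous products) = (2)/1 × 2310 = 4620 torr
P_total at 740 °C = 3270 + 4620 = 7890 torr
Scaling to 687 K: P = 7890 × 687/1013.15 = 5350 torr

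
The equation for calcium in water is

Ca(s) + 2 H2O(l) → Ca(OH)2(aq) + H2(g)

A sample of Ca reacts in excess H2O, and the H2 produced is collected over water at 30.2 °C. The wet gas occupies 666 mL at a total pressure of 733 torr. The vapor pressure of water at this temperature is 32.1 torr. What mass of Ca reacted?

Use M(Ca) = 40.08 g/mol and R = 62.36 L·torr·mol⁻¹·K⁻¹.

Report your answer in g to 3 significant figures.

P(H2) = 733 − 32.1 = 700.9 torr
n(H2) = PV/RT = (700.9 × 0.6660) / (62.36 × 303.35) = 0.02468 mol
n(Ca) = (1/1) × 0.02468 = 0.02468 mol
m(Ca) = 0.02468 × 40.08 = 0.9892 g

0.989 g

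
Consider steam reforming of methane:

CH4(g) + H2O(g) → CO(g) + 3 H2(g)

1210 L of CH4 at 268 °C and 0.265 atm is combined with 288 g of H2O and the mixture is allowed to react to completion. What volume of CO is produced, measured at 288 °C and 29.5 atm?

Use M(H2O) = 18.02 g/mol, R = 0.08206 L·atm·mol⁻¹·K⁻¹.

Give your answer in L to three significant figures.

11.3 L

n(CH4) = PV/RT = (0.265 × 1210) / (0.08206 × 541.15) = 7.221 mol
n(H2O) = 288 / 18.02 = 15.98 mol
For 7.221 mol CH4, stoichiometry requires (1/1) × 7.221 = 7.221 mol H2O; 15.98 mol is available, so CH4 is limiting.
n(CO) = (1/1) × 7.221 = 7.221 mol
V(CO) = nRT/P = 7.221 × 0.08206 × 561.15 / 29.5 = 11.27 L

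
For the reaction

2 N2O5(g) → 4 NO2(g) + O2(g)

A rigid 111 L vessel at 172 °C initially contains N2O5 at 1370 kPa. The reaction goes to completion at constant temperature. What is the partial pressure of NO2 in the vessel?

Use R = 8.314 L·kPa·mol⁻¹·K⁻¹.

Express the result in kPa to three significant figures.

n(N2O5)₀ = PV/RT = (1370 × 111) / (8.314 × 445.15) = 41.09 mol
n(NO2) = (4/2) × 41.09 = 82.18 mol
P(NO2) = nRT/V = 82.18 × 8.314 × 445.15 / 111 = 2740 kPa

2740 kPa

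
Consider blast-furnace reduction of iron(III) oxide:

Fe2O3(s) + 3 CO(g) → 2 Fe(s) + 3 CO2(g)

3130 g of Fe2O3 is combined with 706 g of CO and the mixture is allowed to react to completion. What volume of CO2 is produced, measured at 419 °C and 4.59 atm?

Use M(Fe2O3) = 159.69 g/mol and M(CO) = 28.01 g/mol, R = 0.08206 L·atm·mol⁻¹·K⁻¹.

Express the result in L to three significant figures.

n(Fe2O3) = 3130 / 159.69 = 19.60 mol
n(CO) = 706 / 28.01 = 25.21 mol
For 19.60 mol Fe2O3, stoichiometry requires (3/1) × 19.60 = 58.80 mol CO; 25.21 mol is available, so CO is limiting.
n(CO2) = (3/3) × 25.21 = 25.21 mol
V(CO2) = nRT/P = 25.21 × 0.08206 × 692.15 / 4.59 = 312.0 L

312 L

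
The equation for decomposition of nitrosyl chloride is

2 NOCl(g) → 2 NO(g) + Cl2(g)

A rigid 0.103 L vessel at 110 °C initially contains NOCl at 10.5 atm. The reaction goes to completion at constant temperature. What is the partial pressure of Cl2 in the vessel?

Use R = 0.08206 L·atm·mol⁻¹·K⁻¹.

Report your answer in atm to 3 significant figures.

n(NOCl)₀ = PV/RT = (10.5 × 0.103) / (0.08206 × 383.15) = 0.03440 mol
n(Cl2) = (1/2) × 0.03440 = 0.01720 mol
P(Cl2) = nRT/V = 0.01720 × 0.08206 × 383.15 / 0.103 = 5.250 atm

5.25 atm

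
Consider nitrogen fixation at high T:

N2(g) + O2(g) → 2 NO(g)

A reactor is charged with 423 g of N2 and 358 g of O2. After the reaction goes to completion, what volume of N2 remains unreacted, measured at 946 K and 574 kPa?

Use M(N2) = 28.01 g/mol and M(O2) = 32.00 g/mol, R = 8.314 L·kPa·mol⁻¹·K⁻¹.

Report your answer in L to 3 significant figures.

53.6 L

n(N2) = 423 / 28.01 = 15.10 mol
n(O2) = 358 / 32.00 = 11.19 mol
For 15.10 mol N2, stoichiometry requires (1/1) × 15.10 = 15.10 mol O2; 11.19 mol is available, so O2 is limiting.
n(N2) consumed = (1/1) × 11.19 = 11.19 mol; remaining = 15.10 − 11.19 = 3.910 mol
V(N2) = nRT/P = 3.910 × 8.314 × 946 / 574 = 53.58 L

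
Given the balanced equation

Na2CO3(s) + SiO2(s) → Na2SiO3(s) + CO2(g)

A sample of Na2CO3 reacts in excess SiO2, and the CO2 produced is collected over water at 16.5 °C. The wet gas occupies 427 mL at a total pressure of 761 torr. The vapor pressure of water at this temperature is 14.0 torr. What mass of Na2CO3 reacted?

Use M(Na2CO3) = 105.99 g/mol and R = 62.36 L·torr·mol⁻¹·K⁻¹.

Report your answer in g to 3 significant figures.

1.87 g

P(CO2) = 761 − 14.0 = 747.0 torr
n(CO2) = PV/RT = (747.0 × 0.4270) / (62.36 × 289.65) = 0.01766 mol
n(Na2CO3) = (1/1) × 0.01766 = 0.01766 mol
m(Na2CO3) = 0.01766 × 105.99 = 1.872 g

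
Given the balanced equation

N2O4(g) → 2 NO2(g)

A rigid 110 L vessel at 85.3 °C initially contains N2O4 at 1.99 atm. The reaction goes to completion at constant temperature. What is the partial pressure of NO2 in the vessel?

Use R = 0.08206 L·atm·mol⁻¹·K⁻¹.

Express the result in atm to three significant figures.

n(N2O4)₀ = PV/RT = (1.99 × 110) / (0.08206 × 358.45) = 7.442 mol
n(NO2) = (2/1) × 7.442 = 14.88 mol
P(NO2) = nRT/V = 14.88 × 0.08206 × 358.45 / 110 = 3.979 atm

3.98 atm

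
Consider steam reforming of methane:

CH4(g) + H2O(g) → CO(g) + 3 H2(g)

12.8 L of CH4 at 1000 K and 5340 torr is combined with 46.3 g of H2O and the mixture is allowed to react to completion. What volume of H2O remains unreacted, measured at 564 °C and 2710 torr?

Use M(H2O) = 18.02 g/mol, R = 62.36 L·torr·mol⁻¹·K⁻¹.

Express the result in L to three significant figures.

28.4 L

n(CH4) = PV/RT = (5340 × 12.8) / (62.36 × 1000) = 1.096 mol
n(H2O) = 46.3 / 18.02 = 2.569 mol
For 1.096 mol CH4, stoichiometry requires (1/1) × 1.096 = 1.096 mol H2O; 2.569 mol is available, so CH4 is limiting.
n(H2O) consumed = (1/1) × 1.096 = 1.096 mol; remaining = 2.569 − 1.096 = 1.473 mol
V(H2O) = nRT/P = 1.473 × 62.36 × 837.15 / 2710 = 28.38 L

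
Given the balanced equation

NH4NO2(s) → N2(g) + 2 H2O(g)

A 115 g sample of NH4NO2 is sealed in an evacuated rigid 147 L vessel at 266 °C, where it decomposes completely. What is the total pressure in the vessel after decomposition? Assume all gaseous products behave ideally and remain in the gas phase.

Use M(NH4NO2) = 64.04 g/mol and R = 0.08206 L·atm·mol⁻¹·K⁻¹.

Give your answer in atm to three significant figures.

n(NH4NO2) = 115 / 64.04 = 1.796 mol
n(gas produced) = (3/1) × 1.796 = 5.388 mol
P = nRT/V = 5.388 × 0.08206 × 539.15 / 147 = 1.622 atm

1.62 atm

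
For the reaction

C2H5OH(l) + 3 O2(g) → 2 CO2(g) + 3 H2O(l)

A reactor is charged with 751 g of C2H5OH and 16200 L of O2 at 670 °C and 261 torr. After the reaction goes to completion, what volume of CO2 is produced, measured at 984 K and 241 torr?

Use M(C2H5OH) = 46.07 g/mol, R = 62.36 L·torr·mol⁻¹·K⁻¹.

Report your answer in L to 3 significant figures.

8300 L

n(C2H5OH) = 751 / 46.07 = 16.30 mol
n(O2) = PV/RT = (261 × 16200) / (62.36 × 943.15) = 71.89 mol
For 16.30 mol C2H5OH, stoichiometry requires (3/1) × 16.30 = 48.90 mol O2; 71.89 mol is available, so C2H5OH is limiting.
n(CO2) = (2/1) × 16.30 = 32.60 mol
V(CO2) = nRT/P = 32.60 × 62.36 × 984 / 241 = 8300 L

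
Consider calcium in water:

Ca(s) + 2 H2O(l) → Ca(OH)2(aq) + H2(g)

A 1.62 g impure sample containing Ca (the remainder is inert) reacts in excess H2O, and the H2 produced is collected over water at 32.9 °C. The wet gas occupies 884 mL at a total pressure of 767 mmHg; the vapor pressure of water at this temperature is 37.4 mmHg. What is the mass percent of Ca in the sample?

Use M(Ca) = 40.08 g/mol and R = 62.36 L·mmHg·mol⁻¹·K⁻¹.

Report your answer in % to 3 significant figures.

83.6 %

P(H2) = 767 − 37.4 = 729.6 mmHg
n(H2) = PV/RT = (729.6 × 0.8840) / (62.36 × 306.05) = 0.03379 mol
n(Ca) = (1/1) × 0.03379 = 0.03379 mol
m(Ca) = 0.03379 × 40.08 = 1.354 g
%Ca = 1.354 / 1.62 × 100 = 83.58%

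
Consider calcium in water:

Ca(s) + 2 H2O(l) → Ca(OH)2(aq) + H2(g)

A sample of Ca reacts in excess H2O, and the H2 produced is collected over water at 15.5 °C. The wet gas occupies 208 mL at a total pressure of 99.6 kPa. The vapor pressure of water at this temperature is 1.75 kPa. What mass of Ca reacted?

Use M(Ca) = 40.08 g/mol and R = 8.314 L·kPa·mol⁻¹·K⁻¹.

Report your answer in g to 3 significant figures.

0.340 g

P(H2) = 99.6 − 1.75 = 97.85 kPa
n(H2) = PV/RT = (97.85 × 0.2080) / (8.314 × 288.65) = 0.008481 mol
n(Ca) = (1/1) × 0.008481 = 0.008481 mol
m(Ca) = 0.008481 × 40.08 = 0.3399 g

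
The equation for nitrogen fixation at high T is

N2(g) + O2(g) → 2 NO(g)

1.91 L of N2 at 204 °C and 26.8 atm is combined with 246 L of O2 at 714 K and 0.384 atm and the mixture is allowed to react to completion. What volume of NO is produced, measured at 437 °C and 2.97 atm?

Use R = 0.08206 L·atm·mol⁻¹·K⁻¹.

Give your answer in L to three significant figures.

n(N2) = PV/RT = (26.8 × 1.91) / (0.08206 × 477.15) = 1.307 mol
n(O2) = PV/RT = (0.384 × 246) / (0.08206 × 714) = 1.612 mol
For 1.307 mol N2, stoichiometry requires (1/1) × 1.307 = 1.307 mol O2; 1.612 mol is available, so N2 is limiting.
n(NO) = (2/1) × 1.307 = 2.614 mol
V(NO) = nRT/P = 2.614 × 0.08206 × 710.15 / 2.97 = 51.29 L

51.3 L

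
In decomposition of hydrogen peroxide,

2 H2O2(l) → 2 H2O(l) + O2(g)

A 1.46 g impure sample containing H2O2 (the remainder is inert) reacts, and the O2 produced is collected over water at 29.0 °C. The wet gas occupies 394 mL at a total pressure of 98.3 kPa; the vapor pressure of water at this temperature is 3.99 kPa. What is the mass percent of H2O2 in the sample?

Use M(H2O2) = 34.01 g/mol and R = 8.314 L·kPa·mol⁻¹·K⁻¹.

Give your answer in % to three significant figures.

68.9 %

P(O2) = 98.3 − 3.99 = 94.31 kPa
n(O2) = PV/RT = (94.31 × 0.3940) / (8.314 × 302.15) = 0.01479 mol
n(H2O2) = (2/1) × 0.01479 = 0.02958 mol
m(H2O2) = 0.02958 × 34.01 = 1.006 g
%H2O2 = 1.006 / 1.46 × 100 = 68.90%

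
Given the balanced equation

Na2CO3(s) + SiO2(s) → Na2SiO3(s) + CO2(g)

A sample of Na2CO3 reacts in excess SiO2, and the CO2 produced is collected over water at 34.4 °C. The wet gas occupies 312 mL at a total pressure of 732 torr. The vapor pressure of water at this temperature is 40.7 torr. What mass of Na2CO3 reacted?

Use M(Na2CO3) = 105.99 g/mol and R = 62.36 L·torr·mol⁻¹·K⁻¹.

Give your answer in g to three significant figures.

P(CO2) = 732 − 40.7 = 691.3 torr
n(CO2) = PV/RT = (691.3 × 0.3120) / (62.36 × 307.55) = 0.01125 mol
n(Na2CO3) = (1/1) × 0.01125 = 0.01125 mol
m(Na2CO3) = 0.01125 × 105.99 = 1.192 g

1.19 g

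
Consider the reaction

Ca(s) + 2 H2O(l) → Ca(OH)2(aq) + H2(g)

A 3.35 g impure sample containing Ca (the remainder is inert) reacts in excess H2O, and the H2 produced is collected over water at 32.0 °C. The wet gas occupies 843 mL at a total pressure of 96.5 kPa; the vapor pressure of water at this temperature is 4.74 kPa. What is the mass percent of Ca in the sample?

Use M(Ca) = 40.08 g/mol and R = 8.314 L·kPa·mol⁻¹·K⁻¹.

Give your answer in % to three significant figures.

36.5 %

P(H2) = 96.5 − 4.74 = 91.76 kPa
n(H2) = PV/RT = (91.76 × 0.8430) / (8.314 × 305.15) = 0.03049 mol
n(Ca) = (1/1) × 0.03049 = 0.03049 mol
m(Ca) = 0.03049 × 40.08 = 1.222 g
%Ca = 1.222 / 3.35 × 100 = 36.48%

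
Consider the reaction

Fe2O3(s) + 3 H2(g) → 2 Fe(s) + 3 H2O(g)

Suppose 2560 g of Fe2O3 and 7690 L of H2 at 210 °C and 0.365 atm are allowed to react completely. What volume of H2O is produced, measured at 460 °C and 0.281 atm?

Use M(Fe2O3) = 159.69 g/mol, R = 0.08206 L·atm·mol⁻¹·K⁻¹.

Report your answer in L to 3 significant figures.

10300 L

n(Fe2O3) = 2560 / 159.69 = 16.03 mol
n(H2) = PV/RT = (0.365 × 7690) / (0.08206 × 483.15) = 70.80 mol
For 16.03 mol Fe2O3, stoichiometry requires (3/1) × 16.03 = 48.09 mol H2; 70.80 mol is available, so Fe2O3 is limiting.
n(H2O) = (3/1) × 16.03 = 48.09 mol
V(H2O) = nRT/P = 48.09 × 0.08206 × 733.15 / 0.281 = 10300 L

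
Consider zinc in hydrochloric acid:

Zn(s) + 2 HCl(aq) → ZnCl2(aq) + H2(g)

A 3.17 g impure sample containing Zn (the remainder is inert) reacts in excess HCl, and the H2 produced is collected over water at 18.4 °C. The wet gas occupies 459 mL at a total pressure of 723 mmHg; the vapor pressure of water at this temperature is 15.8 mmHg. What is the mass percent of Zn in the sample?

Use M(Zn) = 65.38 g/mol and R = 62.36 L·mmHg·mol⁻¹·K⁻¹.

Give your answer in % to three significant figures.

P(H2) = 723 − 15.8 = 707.2 mmHg
n(H2) = PV/RT = (707.2 × 0.4590) / (62.36 × 291.55) = 0.01785 mol
n(Zn) = (1/1) × 0.01785 = 0.01785 mol
m(Zn) = 0.01785 × 65.38 = 1.167 g
%Zn = 1.167 / 3.17 × 100 = 36.81%

36.8 %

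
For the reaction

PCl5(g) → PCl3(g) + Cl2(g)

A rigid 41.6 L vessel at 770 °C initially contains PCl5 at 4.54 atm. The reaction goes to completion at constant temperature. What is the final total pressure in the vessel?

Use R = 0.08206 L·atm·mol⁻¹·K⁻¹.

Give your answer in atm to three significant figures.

9.08 atm

Since T and V are fixed, P_final/P_initial = n_final/n_initial = 2/1.
P_final = (2/1) × 4.54 = 9.080 atm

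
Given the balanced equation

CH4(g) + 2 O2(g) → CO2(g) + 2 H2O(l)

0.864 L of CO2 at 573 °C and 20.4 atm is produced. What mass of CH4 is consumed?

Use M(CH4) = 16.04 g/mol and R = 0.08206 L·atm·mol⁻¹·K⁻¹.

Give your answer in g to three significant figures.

4.07 g

n(CO2) = PV/RT = (20.4 × 0.864) / (0.08206 × 846.15) = 0.2538 mol
n(CH4) = (1/1) × 0.2538 = 0.2538 mol
m(CH4) = 0.2538 × 16.04 = 4.071 g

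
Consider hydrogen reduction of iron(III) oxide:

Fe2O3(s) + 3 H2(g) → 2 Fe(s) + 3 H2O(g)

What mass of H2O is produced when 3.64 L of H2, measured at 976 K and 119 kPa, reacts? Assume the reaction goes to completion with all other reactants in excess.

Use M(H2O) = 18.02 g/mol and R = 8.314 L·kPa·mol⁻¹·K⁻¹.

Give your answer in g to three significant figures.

0.962 g

n(H2) = PV/RT = (119 × 3.64) / (8.314 × 976) = 0.05338 mol
n(H2O) = (3/3) × 0.05338 = 0.05338 mol
m(H2O) = 0.05338 × 18.02 = 0.9619 g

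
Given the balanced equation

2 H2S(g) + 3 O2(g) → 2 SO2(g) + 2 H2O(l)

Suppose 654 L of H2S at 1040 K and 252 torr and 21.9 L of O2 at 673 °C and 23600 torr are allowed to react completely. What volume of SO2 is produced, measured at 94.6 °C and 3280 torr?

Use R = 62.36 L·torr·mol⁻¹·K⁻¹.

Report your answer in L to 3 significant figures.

n(H2S) = PV/RT = (252 × 654) / (62.36 × 1040) = 2.541 mol
n(O2) = PV/RT = (23600 × 21.9) / (62.36 × 946.15) = 8.760 mol
For 2.541 mol H2S, stoichiometry requires (3/2) × 2.541 = 3.811 mol O2; 8.760 mol is available, so H2S is limiting.
n(SO2) = (2/2) × 2.541 = 2.541 mol
V(SO2) = nRT/P = 2.541 × 62.36 × 367.75 / 3280 = 17.77 L

17.8 L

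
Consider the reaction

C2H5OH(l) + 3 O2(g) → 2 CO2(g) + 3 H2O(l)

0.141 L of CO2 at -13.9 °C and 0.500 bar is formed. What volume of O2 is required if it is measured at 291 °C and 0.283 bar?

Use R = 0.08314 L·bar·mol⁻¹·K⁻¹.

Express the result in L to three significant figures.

n(CO2) = PV/RT = (0.500 × 0.141) / (0.08314 × 259.25) = 0.003271 mol
n(O2) = (3/2) × 0.003271 = 0.004907 mol
V = nRT/P = 0.004907 × 0.08314 × 564.15 / 0.283 = 0.8133 L

0.813 L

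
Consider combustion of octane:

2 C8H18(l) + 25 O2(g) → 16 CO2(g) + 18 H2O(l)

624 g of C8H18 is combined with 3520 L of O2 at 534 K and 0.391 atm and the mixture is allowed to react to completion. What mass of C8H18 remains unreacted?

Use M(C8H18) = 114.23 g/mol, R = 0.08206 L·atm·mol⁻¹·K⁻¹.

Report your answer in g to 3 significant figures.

n(C8H18) = 624 / 114.23 = 5.463 mol
n(O2) = PV/RT = (0.391 × 3520) / (0.08206 × 534) = 31.41 mol
For 5.463 mol C8H18, stoichiometry requires (25/2) × 5.463 = 68.29 mol O2; 31.41 mol is available, so O2 is limiting.
n(C8H18) consumed = (2/25) × 31.41 = 2.513 mol; remaining = 5.463 − 2.513 = 2.950 mol
m(C8H18) = 2.950 × 114.23 = 337.0 g

337 g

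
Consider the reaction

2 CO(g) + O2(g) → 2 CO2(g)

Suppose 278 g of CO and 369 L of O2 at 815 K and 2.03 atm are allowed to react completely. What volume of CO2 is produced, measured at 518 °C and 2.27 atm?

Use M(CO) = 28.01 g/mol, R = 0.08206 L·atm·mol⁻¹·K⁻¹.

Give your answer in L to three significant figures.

n(CO) = 278 / 28.01 = 9.925 mol
n(O2) = PV/RT = (2.03 × 369) / (0.08206 × 815) = 11.20 mol
For 9.925 mol CO, stoichiometry requires (1/2) × 9.925 = 4.963 mol O2; 11.20 mol is available, so CO is limiting.
n(CO2) = (2/2) × 9.925 = 9.925 mol
V(CO2) = nRT/P = 9.925 × 0.08206 × 791.15 / 2.27 = 283.9 L

284 L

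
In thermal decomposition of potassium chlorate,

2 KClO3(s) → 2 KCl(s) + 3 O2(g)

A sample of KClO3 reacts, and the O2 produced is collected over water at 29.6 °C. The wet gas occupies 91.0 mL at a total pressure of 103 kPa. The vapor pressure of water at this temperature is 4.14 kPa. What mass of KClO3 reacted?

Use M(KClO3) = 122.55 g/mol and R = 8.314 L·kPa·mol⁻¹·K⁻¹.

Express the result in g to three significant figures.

P(O2) = 103 − 4.14 = 98.86 kPa
n(O2) = PV/RT = (98.86 × 0.09100) / (8.314 × 302.75) = 0.003574 mol
n(KClO3) = (2/3) × 0.003574 = 0.002383 mol
m(KClO3) = 0.002383 × 122.55 = 0.2920 g

0.292 g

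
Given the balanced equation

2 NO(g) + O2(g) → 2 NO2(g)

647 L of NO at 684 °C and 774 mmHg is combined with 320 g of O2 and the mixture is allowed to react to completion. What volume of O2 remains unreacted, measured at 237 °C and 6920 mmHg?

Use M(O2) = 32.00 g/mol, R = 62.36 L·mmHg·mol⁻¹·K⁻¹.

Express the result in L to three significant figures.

26.7 L

n(NO) = PV/RT = (774 × 647) / (62.36 × 957.15) = 8.390 mol
n(O2) = 320 / 32.00 = 10.00 mol
For 8.390 mol NO, stoichiometry requires (1/2) × 8.390 = 4.195 mol O2; 10.00 mol is available, so NO is limiting.
n(O2) consumed = (1/2) × 8.390 = 4.195 mol; remaining = 10.00 − 4.195 = 5.805 mol
V(O2) = nRT/P = 5.805 × 62.36 × 510.15 / 6920 = 26.69 L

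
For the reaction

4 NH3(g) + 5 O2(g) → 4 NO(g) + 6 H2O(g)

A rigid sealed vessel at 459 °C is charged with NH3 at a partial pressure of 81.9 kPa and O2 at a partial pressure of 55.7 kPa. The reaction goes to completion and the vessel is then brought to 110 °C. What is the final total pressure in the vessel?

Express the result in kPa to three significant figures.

At constant V, partial pressures at 459 °C are proportional to moles, so apply stoichiometry directly to pressures.
P(O2) required for 81.9 kPa of NH3 = (5/4) × 81.9 = 102.4 kPa; available 55.7 kPa, so O2 is limiting.
P(NH3) remaining = 81.9 − (4/5) × 55.7 = 37.34 kPa
P(gaseous products) = (4+6)/5 × 55.7 = 111.4 kPa
P_total at 459 °C = 37.34 + 111.4 = 148.7 kPa
Scaling to 110 °C: P = 148.7 × 383.15/732.15 = 77.82 kPa

77.8 kPa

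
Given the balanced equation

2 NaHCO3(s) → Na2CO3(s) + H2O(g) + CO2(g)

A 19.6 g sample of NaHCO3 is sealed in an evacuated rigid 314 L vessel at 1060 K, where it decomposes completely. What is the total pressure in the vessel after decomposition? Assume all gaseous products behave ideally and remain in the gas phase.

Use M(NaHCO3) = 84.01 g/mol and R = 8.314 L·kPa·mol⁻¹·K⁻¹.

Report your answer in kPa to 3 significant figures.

n(NaHCO3) = 19.6 / 84.01 = 0.2333 mol
n(gas produced) = (2/2) × 0.2333 = 0.2333 mol
P = nRT/V = 0.2333 × 8.314 × 1060 / 314 = 6.548 kPa

6.55 kPa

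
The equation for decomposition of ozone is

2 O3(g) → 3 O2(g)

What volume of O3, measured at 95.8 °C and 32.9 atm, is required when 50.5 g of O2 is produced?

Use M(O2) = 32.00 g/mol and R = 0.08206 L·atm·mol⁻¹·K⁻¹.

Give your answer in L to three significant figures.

0.968 L

n(O2) = 50.50 / 32.00 = 1.578 mol
n(O3) = (2/3) × 1.578 = 1.052 mol
V = nRT/P = 1.052 × 0.08206 × 368.95 / 32.9 = 0.9681 L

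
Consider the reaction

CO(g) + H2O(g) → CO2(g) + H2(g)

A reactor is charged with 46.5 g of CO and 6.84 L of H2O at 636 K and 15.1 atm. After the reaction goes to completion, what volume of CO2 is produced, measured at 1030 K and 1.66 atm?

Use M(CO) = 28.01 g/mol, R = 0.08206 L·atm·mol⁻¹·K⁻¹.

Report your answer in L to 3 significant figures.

84.5 L

n(CO) = 46.5 / 28.01 = 1.660 mol
n(H2O) = PV/RT = (15.1 × 6.84) / (0.08206 × 636) = 1.979 mol
For 1.660 mol CO, stoichiometry requires (1/1) × 1.660 = 1.660 mol H2O; 1.979 mol is available, so CO is limiting.
n(CO2) = (1/1) × 1.660 = 1.660 mol
V(CO2) = nRT/P = 1.660 × 0.08206 × 1030 / 1.66 = 84.52 L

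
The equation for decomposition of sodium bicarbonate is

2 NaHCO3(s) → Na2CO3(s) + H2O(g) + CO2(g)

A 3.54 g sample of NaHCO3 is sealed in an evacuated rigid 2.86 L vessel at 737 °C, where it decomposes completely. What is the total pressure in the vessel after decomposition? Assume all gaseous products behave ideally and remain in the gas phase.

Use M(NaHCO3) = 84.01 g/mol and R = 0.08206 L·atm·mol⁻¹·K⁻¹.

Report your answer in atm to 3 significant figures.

n(NaHCO3) = 3.54 / 84.01 = 0.04214 mol
n(gas produced) = (2/2) × 0.04214 = 0.04214 mol
P = nRT/V = 0.04214 × 0.08206 × 1010.15 / 2.86 = 1.221 atm

1.22 atm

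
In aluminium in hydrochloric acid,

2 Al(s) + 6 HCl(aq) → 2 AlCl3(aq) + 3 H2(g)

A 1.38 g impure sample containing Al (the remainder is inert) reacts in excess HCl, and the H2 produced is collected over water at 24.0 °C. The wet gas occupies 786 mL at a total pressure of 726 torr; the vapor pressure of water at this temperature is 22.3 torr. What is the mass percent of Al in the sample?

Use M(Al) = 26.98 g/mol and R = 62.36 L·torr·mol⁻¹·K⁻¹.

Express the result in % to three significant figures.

38.9 %

P(H2) = 726 − 22.3 = 703.7 torr
n(H2) = PV/RT = (703.7 × 0.7860) / (62.36 × 297.15) = 0.02985 mol
n(Al) = (2/3) × 0.02985 = 0.01990 mol
m(Al) = 0.01990 × 26.98 = 0.5369 g
%Al = 0.5369 / 1.38 × 100 = 38.91%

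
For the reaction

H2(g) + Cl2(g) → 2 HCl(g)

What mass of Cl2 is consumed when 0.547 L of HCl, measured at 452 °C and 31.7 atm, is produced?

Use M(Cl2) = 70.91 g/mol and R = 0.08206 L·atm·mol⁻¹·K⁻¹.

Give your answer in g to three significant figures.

n(HCl) = PV/RT = (31.7 × 0.547) / (0.08206 × 725.15) = 0.2914 mol
n(Cl2) = (1/2) × 0.2914 = 0.1457 mol
m(Cl2) = 0.1457 × 70.91 = 10.33 g

10.3 g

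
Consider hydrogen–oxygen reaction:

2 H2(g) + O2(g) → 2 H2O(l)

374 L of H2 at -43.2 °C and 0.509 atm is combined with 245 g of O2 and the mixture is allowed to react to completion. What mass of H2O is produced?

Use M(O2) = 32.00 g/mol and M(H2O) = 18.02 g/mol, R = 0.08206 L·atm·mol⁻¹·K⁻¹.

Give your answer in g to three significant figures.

n(H2) = PV/RT = (0.509 × 374) / (0.08206 × 229.95) = 10.09 mol
n(O2) = 245 / 32.00 = 7.656 mol
For 10.09 mol H2, stoichiometry requires (1/2) × 10.09 = 5.045 mol O2; 7.656 mol is available, so H2 is limiting.
n(H2O) = (2/2) × 10.09 = 10.09 mol
m(H2O) = 10.09 × 18.02 = 181.8 g

182 g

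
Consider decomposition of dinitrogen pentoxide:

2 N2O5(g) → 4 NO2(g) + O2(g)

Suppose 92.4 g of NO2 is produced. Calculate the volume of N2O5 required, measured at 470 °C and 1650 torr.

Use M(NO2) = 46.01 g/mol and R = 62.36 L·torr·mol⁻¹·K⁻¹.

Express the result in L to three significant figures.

n(NO2) = 92.40 / 46.01 = 2.008 mol
n(N2O5) = (2/4) × 2.008 = 1.004 mol
V = nRT/P = 1.004 × 62.36 × 743.15 / 1650 = 28.20 L

28.2 L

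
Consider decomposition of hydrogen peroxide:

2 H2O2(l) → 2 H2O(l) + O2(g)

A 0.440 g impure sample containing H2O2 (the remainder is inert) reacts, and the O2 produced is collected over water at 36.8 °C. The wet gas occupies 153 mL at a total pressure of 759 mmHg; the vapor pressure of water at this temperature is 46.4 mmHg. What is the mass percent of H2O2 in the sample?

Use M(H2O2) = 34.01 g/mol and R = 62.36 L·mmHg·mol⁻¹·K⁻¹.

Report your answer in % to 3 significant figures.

P(O2) = 759 − 46.4 = 712.6 mmHg
n(O2) = PV/RT = (712.6 × 0.1530) / (62.36 × 309.95) = 0.005641 mol
n(H2O2) = (2/1) × 0.005641 = 0.01128 mol
m(H2O2) = 0.01128 × 34.01 = 0.3836 g
%H2O2 = 0.3836 / 0.440 × 100 = 87.18%

87.2 %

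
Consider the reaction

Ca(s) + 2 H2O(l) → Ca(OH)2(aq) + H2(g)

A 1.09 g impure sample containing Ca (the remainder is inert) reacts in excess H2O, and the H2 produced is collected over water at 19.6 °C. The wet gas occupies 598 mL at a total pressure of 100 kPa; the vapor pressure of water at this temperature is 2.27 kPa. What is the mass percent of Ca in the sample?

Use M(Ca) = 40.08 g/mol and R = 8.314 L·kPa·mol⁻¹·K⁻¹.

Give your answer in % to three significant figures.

P(H2) = 100 − 2.27 = 97.73 kPa
n(H2) = PV/RT = (97.73 × 0.5980) / (8.314 × 292.75) = 0.02401 mol
n(Ca) = (1/1) × 0.02401 = 0.02401 mol
m(Ca) = 0.02401 × 40.08 = 0.9623 g
%Ca = 0.9623 / 1.09 × 100 = 88.28%

88.3 %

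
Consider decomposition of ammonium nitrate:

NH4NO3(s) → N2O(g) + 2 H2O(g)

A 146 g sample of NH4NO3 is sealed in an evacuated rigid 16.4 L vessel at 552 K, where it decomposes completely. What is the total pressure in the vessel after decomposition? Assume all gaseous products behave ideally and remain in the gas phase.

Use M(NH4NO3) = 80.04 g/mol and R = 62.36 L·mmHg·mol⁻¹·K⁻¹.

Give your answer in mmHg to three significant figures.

n(NH4NO3) = 146 / 80.04 = 1.824 mol
n(gas produced) = (3/1) × 1.824 = 5.472 mol
P = nRT/V = 5.472 × 62.36 × 552 / 16.4 = 11490 mmHg

11500 mmHg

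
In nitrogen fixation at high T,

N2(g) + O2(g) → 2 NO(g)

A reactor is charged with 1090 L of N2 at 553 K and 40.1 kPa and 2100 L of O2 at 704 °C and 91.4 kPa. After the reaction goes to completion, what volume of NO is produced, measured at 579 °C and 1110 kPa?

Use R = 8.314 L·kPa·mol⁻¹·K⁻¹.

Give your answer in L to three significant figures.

121 L

n(N2) = PV/RT = (40.1 × 1090) / (8.314 × 553) = 9.507 mol
n(O2) = PV/RT = (91.4 × 2100) / (8.314 × 977.15) = 23.63 mol
For 9.507 mol N2, stoichiometry requires (1/1) × 9.507 = 9.507 mol O2; 23.63 mol is available, so N2 is limiting.
n(NO) = (2/1) × 9.507 = 19.01 mol
V(NO) = nRT/P = 19.01 × 8.314 × 852.15 / 1110 = 121.3 L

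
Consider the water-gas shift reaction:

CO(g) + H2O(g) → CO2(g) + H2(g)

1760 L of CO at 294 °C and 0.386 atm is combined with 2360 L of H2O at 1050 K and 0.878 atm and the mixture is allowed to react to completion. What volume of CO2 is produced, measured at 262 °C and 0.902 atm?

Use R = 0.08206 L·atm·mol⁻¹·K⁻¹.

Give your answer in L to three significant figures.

n(CO) = PV/RT = (0.386 × 1760) / (0.08206 × 567.15) = 14.60 mol
n(H2O) = PV/RT = (0.878 × 2360) / (0.08206 × 1050) = 24.05 mol
For 14.60 mol CO, stoichiometry requires (1/1) × 14.60 = 14.60 mol H2O; 24.05 mol is available, so CO is limiting.
n(CO2) = (1/1) × 14.60 = 14.60 mol
V(CO2) = nRT/P = 14.60 × 0.08206 × 535.15 / 0.902 = 710.8 L

711 L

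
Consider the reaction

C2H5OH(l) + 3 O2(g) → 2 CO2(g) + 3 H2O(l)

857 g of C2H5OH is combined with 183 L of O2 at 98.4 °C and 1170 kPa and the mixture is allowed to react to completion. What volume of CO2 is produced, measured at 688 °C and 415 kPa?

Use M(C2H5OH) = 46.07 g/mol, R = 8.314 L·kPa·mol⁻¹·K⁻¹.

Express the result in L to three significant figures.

716 L

n(C2H5OH) = 857 / 46.07 = 18.60 mol
n(O2) = PV/RT = (1170 × 183) / (8.314 × 371.55) = 69.31 mol
For 18.60 mol C2H5OH, stoichiometry requires (3/1) × 18.60 = 55.80 mol O2; 69.31 mol is available, so C2H5OH is limiting.
n(CO2) = (2/1) × 18.60 = 37.20 mol
V(CO2) = nRT/P = 37.20 × 8.314 × 961.15 / 415 = 716.3 L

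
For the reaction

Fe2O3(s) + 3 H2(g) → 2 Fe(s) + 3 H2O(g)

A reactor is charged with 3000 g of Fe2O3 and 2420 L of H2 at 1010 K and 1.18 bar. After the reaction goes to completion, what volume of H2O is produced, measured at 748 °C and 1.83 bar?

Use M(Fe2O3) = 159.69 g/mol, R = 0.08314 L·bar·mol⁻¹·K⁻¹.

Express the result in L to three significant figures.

1580 L

n(Fe2O3) = 3000 / 159.69 = 18.79 mol
n(H2) = PV/RT = (1.18 × 2420) / (0.08314 × 1010) = 34.01 mol
For 18.79 mol Fe2O3, stoichiometry requires (3/1) × 18.79 = 56.37 mol H2; 34.01 mol is available, so H2 is limiting.
n(H2O) = (3/3) × 34.01 = 34.01 mol
V(H2O) = nRT/P = 34.01 × 0.08314 × 1021.15 / 1.83 = 1578 L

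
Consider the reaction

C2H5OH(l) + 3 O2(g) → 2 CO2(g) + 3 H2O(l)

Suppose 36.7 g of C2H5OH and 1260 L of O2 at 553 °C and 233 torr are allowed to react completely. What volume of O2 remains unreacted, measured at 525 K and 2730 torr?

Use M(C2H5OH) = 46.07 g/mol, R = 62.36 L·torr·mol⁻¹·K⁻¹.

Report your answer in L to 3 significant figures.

39.7 L

n(C2H5OH) = 36.7 / 46.07 = 0.7966 mol
n(O2) = PV/RT = (233 × 1260) / (62.36 × 826.15) = 5.699 mol
For 0.7966 mol C2H5OH, stoichiometry requires (3/1) × 0.7966 = 2.390 mol O2; 5.699 mol is available, so C2H5OH is limiting.
n(O2) consumed = (3/1) × 0.7966 = 2.390 mol; remaining = 5.699 − 2.390 = 3.309 mol
V(O2) = nRT/P = 3.309 × 62.36 × 525 / 2730 = 39.68 L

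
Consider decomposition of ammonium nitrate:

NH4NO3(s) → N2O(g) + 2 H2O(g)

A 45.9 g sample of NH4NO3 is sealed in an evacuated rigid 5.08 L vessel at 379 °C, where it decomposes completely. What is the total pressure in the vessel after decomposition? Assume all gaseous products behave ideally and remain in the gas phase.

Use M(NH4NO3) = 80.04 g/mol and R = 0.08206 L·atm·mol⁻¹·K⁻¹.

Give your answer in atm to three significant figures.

18.1 atm

n(NH4NO3) = 45.9 / 80.04 = 0.5735 mol
n(gas produced) = (3/1) × 0.5735 = 1.720 mol
P = nRT/V = 1.720 × 0.08206 × 652.15 / 5.08 = 18.12 atm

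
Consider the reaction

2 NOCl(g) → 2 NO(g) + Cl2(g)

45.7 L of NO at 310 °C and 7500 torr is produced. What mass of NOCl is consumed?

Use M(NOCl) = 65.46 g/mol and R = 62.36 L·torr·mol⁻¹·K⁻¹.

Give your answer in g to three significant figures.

617 g

n(NO) = PV/RT = (7500 × 45.7) / (62.36 × 583.15) = 9.425 mol
n(NOCl) = (2/2) × 9.425 = 9.425 mol
m(NOCl) = 9.425 × 65.46 = 617.0 g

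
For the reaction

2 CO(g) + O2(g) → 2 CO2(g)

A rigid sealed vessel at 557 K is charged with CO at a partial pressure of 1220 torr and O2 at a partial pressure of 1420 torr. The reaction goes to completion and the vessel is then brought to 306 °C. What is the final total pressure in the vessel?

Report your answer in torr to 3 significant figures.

2110 torr

At constant V, partial pressures at 557 K are proportional to moles, so apply stoichiometry directly to pressures.
P(O2) required for 1220 torr of CO = (1/2) × 1220 = 610.0 torr; available 1420 torr, so CO is limiting.
P(O2) remaining = 1420 − (1/2) × 1220 = 810.0 torr
P(gaseous products) = (2)/2 × 1220 = 1220 torr
P_total at 557 K = 810.0 + 1220 = 2030 torr
Scaling to 306 °C: P = 2030 × 579.15/557 = 2111 torr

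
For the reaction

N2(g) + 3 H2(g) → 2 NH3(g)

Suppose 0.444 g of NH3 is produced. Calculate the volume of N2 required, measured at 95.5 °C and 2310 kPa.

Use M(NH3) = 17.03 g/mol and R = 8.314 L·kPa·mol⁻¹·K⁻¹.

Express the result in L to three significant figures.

0.0173 L

n(NH3) = 0.4440 / 17.03 = 0.02607 mol
n(N2) = (1/2) × 0.02607 = 0.01303 mol
V = nRT/P = 0.01303 × 8.314 × 368.65 / 2310 = 0.01729 L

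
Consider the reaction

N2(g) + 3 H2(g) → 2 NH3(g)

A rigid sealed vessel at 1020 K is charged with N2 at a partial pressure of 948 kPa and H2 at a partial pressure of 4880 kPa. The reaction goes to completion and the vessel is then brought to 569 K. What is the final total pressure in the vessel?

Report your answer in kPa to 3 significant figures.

2190 kPa

With V and T fixed, P_i ∝ n_i, so the mole ratios apply directly to partial pressures at 1020 K.
P(H2) required for 948 kPa of N2 = (3/1) × 948 = 2844 kPa; available 4880 kPa, so N2 is limiting.
P(H2) remaining = 4880 − (3/1) × 948 = 2036 kPa
P(gaseous products) = (2)/1 × 948 = 1896 kPa
P_total at 1020 K = 2036 + 1896 = 3932 kPa
Scaling to 569 K: P = 3932 × 569/1020 = 2193 kPa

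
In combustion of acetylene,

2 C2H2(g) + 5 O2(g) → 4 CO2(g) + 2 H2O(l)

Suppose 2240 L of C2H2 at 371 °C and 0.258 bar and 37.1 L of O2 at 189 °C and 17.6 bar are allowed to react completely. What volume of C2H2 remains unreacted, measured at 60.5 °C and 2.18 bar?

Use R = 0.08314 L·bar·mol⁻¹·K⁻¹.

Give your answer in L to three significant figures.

50.8 L

n(C2H2) = PV/RT = (0.258 × 2240) / (0.08314 × 644.15) = 10.79 mol
n(O2) = PV/RT = (17.6 × 37.1) / (0.08314 × 462.15) = 16.99 mol
For 10.79 mol C2H2, stoichiometry requires (5/2) × 10.79 = 26.97 mol O2; 16.99 mol is available, so O2 is limiting.
n(C2H2) consumed = (2/5) × 16.99 = 6.796 mol; remaining = 10.79 − 6.796 = 3.994 mol
V(C2H2) = nRT/P = 3.994 × 0.08314 × 333.65 / 2.18 = 50.82 L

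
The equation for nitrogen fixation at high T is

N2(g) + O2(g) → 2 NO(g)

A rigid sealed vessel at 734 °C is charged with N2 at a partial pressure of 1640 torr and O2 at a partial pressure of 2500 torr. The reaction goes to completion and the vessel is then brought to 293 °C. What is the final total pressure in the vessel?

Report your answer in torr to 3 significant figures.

With V and T fixed, P_i ∝ n_i, so the mole ratios apply directly to partial pressures at 734 °C.
P(O2) required for 1640 torr of N2 = (1/1) × 1640 = 1640 torr; available 2500 torr, so N2 is limiting.
P(O2) remaining = 2500 − (1/1) × 1640 = 860.0 torr
P(gaseous products) = (2)/1 × 1640 = 3280 torr
P_total at 734 °C = 860.0 + 3280 = 4140 torr
Scaling to 293 °C: P = 4140 × 566.15/1007.15 = 2327 torr

2330 torr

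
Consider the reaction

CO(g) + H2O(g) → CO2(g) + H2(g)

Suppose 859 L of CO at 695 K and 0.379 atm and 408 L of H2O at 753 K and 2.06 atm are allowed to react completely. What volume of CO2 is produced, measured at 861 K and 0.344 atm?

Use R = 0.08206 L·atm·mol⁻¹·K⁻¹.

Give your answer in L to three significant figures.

n(CO) = PV/RT = (0.379 × 859) / (0.08206 × 695) = 5.708 mol
n(H2O) = PV/RT = (2.06 × 408) / (0.08206 × 753) = 13.60 mol
For 5.708 mol CO, stoichiometry requires (1/1) × 5.708 = 5.708 mol H2O; 13.60 mol is available, so CO is limiting.
n(CO2) = (1/1) × 5.708 = 5.708 mol
V(CO2) = nRT/P = 5.708 × 0.08206 × 861 / 0.344 = 1172 L

1170 L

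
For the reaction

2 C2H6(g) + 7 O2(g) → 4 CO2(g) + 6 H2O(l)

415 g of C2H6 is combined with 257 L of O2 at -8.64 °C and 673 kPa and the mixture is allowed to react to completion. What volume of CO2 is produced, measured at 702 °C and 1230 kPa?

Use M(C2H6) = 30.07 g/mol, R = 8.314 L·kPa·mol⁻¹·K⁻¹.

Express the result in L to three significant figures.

n(C2H6) = 415 / 30.07 = 13.80 mol
n(O2) = PV/RT = (673 × 257) / (8.314 × 264.51) = 78.65 mol
For 13.80 mol C2H6, stoichiometry requires (7/2) × 13.80 = 48.30 mol O2; 78.65 mol is available, so C2H6 is limiting.
n(CO2) = (4/2) × 13.80 = 27.60 mol
V(CO2) = nRT/P = 27.60 × 8.314 × 975.15 / 1230 = 181.9 L

182 L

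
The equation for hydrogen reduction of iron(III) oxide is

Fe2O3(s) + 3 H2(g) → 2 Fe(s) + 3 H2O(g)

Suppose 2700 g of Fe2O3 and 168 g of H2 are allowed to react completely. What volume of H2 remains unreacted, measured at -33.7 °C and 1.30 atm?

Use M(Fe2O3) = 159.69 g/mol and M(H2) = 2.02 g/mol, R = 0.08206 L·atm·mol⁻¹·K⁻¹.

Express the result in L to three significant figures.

490 L

n(Fe2O3) = 2700 / 159.69 = 16.91 mol
n(H2) = 168 / 2.02 = 83.17 mol
For 16.91 mol Fe2O3, stoichiometry requires (3/1) × 16.91 = 50.73 mol H2; 83.17 mol is available, so Fe2O3 is limiting.
n(H2) consumed = (3/1) × 16.91 = 50.73 mol; remaining = 83.17 − 50.73 = 32.44 mol
V(H2) = nRT/P = 32.44 × 0.08206 × 239.45 / 1.30 = 490.3 L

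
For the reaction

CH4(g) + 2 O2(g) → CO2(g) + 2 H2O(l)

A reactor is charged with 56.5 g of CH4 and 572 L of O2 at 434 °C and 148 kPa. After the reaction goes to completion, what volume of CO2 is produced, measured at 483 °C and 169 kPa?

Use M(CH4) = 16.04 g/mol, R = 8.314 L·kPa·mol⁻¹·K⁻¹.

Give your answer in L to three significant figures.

131 L

n(CH4) = 56.5 / 16.04 = 3.522 mol
n(O2) = PV/RT = (148 × 572) / (8.314 × 707.15) = 14.40 mol
For 3.522 mol CH4, stoichiometry requires (2/1) × 3.522 = 7.044 mol O2; 14.40 mol is available, so CH4 is limiting.
n(CO2) = (1/1) × 3.522 = 3.522 mol
V(CO2) = nRT/P = 3.522 × 8.314 × 756.15 / 169 = 131.0 L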